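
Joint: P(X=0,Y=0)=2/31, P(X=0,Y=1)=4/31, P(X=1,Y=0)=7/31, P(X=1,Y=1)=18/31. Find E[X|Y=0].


P(Y=0) = 9/31
E[X|Y=0] = (0*2 + 1*7)/9 = 7/9

7/9


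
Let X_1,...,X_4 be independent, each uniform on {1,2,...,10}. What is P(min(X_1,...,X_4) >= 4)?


P(min >= 4) = P(all X_i >= 4) = (P(X_1 >= 4))^4
= (7/10)^4 = 2401/10000

2401/10000


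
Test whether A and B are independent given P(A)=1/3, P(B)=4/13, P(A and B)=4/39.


P(A)*P(B) = 1/3*4/13 = 4/39
P(A∩B) = 4/39, which equals P(A)P(B), so independent

Yes, A and B are independent


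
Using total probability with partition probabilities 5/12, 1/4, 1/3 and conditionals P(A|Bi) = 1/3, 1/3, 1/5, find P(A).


P(A) = P(A|B1)P(B1) + P(A|B2)P(B2) + P(A|B3)P(B3)
= 1/3*5/12 + 1/3*1/4 + 1/5*1/3
= 5/36 + 1/12 + 1/15 = 13/45

13/45


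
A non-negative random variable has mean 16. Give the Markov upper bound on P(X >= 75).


Markov: P(X >= a) <= E[X]/a
P(X >= 75) <= 16/75

16/75


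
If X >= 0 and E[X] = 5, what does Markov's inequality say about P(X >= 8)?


Markov: P(X >= a) <= E[X]/a
P(X >= 8) <= 5/8

5/8


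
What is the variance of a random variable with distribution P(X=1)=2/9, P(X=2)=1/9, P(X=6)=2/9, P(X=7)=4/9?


E[X] = 44/9, E[X^2] = 274/9
Var(X) = E[X^2] - (E[X])^2 = 274/9 - (44/9)^2 = 530/81

530/81


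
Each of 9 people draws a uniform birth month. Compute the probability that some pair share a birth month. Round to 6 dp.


P(all different) = prod((12-i)/12 for i=0..8) = 0.015472
P(at least one match) = 1 - 0.015472 = 0.984528

0.984528


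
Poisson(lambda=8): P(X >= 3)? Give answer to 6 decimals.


P(X>=3) = 1 - P(X<=2) = 1 - (e^(-8)*8^0/0! + e^(-8)*8^1/1! + e^(-8)*8^2/2!)
≈ 1 - (0.0003354626 + 0.0026837010 + 0.0107348041)
= 1 - 0.0137539677 = 0.9862460323
≈ 0.986246

0.986246


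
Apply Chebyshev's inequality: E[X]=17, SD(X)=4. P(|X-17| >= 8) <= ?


k = 8/4 = 2
Chebyshev: P(|X-mu| >= k*sigma) <= 1/k^2 = 1/2^2 = 1/4

1/4


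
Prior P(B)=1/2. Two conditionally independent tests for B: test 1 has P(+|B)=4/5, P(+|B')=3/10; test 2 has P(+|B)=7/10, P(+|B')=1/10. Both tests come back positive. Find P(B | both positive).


After test 1: P(+) = 4/5*1/2 + 3/10*1/2 = 11/20
P(B|+) = (2/5)/(11/20) = 8/11
After test 2 (use post1 as new prior): P(+) = 7/10*8/11 + 1/10*3/11 = 59/110
P(B|+,+) = (28/55)/(59/110) = 56/59

56/59


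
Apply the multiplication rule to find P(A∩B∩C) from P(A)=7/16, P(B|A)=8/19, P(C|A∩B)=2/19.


P(A∩B∩C) = P(A) * P(B|A) * P(C|A∩B)
= 7/16 * 8/19 * 2/19
= 7/38 * 2/19 = 7/361

7/361


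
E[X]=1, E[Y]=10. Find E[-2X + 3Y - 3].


E[-2X + 3Y - 3] = -2*E[X] + 3*E[Y] - 3
= (-2)*(1) + (3)*(10) + (-3)
= -2 + 30 - 3 = 25

25


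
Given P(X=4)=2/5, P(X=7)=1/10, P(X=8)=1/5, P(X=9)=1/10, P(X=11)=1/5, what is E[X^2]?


E[X^2] = sum(g(x)*P(x))
= 16*2/5 + 49*1/10 + 64*1/5 + 81*1/10 + 121*1/5
= 282/5

282/5


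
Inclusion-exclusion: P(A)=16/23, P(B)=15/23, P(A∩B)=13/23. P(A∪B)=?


P(A∪B) = P(A) + P(B) - P(A∩B)
= 16/23 + 15/23 - 13/23 = 18/23

18/23


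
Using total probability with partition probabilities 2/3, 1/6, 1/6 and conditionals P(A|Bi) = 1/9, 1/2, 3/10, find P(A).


P(A) = P(A|B1)P(B1) + P(A|B2)P(B2) + P(A|B3)P(B3)
= 1/9*2/3 + 1/2*1/6 + 3/10*1/6
= 2/27 + 1/12 + 1/20 = 28/135

28/135


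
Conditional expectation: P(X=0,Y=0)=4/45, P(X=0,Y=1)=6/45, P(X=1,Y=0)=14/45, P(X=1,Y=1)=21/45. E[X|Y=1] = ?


P(Y=1) = 27/45
E[X|Y=1] = (0*6 + 1*21)/27 = 21/27 = 7/9

7/9


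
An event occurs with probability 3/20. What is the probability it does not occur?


P(A') = 1 - P(A) = 1 - 3/20 = 17/20

17/20


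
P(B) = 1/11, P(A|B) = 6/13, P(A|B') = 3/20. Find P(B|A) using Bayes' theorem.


P(A) = P(A|B)P(B) + P(A|B')P(B') = 6/13*1/11 + 3/20*10/11 = 51/286
P(B|A) = P(A|B)P(B)/P(A) = (6/143)/(51/286) = 4/17

4/17


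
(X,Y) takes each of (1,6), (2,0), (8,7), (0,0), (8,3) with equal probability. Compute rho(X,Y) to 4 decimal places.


Cov(X,Y) = 5.0400, Var(X) = 12.1600, Var(Y) = 8.5600
rho = Cov/(sqrt(VarX)*sqrt(VarY)) = 0.4940

0.4940


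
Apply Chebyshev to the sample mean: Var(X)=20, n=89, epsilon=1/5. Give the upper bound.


Var(Xbar) = Var(X)/n = 20/89
Chebyshev: P(|Xbar-mu| >= 1/5) <= Var(Xbar)/(1/5)^2 = (20/89)/(1/25) = 500/89
Bound exceeds 1, so trivial bound: 1

1


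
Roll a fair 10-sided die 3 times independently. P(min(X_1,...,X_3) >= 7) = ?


P(min >= 7) = P(all X_i >= 7) = (P(X_1 >= 7))^3
= (4/10)^3 = (2/5)^3 = 8/125

8/125


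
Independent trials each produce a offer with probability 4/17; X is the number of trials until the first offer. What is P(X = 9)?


P(X=9) = (1-p)^8 * p = (13/17)^8 * 4/17
= 815730721/6975757441 * 4/17 = 3262922884/118587876497

3262922884/118587876497


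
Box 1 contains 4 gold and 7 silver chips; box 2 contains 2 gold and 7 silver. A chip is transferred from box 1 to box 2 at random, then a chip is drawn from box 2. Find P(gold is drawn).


P(transfer gold) = 4/11; P(transfer silver) = 7/11
If gold transferred: Urn II has 3 gold of 10, so P(gold|gold moved) = 3/10
If silver transferred: Urn II has 2 gold of 10, so P(gold|silver moved) = 1/5
By total probability: P(gold) = 4/11*3/10 + 7/11*1/5 = 13/55

13/55


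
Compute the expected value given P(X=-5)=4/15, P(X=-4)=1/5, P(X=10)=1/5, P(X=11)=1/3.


E[X] = sum(x * P(x))
= -5*4/15 - 4*1/5 + 10*1/5 + 11*1/3
= 53/15

53/15


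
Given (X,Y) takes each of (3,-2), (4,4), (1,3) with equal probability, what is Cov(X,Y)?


E[X]=8/3, E[Y]=5/3, E[XY]=13/3
Cov(X,Y) = E[XY] - E[X]E[Y] = 13/3 - 8/3*5/3 = -1/9

-1/9


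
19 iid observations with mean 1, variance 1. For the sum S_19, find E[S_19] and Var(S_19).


E[S_n] = n*mu = 19*1 = 19
Var(S_n) = n*sigma^2 = 19*1 = 19

E[S_19]=19, Var(S_19)=19


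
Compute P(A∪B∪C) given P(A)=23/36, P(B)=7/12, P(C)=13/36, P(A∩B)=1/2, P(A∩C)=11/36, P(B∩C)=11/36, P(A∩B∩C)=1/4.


P(A∪B∪C) = P(A)+P(B)+P(C) - P(AB)-P(AC)-P(BC) + P(ABC)
= 23/36+7/12+13/36 - 1/2-11/36-11/36 + 1/4
= 13/18

13/18


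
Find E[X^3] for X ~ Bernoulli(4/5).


For Bernoulli: X in {0,1}
E[X^3] = 0^3*(1-4/5) + 1^3*4/5 = 4/5

4/5


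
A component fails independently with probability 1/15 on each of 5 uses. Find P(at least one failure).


P(at least one) = 1 - P(none)
P(none) = (1 - 1/15)^5 = (14/15)^5 = 537824/759375
P(at least one) = 1 - 537824/759375 = 221551/759375

221551/759375


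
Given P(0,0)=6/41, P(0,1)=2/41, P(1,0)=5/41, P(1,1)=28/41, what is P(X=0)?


P(X=0) = P(0,0)+P(0,1) = 6/41 + 2/41 = 8/41

8/41


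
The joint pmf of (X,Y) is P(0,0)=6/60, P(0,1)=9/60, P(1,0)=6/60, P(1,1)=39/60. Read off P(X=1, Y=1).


Read from table: P(X=1, Y=1) = 39/60 = 13/20

13/20


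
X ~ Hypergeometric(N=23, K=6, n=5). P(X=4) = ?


P(X=4) = C(6,4)*C(17,1) / C(23,5)
= 15*17 / 33649
= 255/33649

255/33649


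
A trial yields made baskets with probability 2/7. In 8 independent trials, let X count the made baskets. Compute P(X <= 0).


P(X<=0) = P(X=0)
= 390625/5764801
= 390625/5764801

390625/5764801


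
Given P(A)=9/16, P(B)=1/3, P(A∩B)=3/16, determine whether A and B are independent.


P(A)*P(B) = 9/16*1/3 = 3/16
P(A∩B) = 3/16, which equals P(A)P(B), so independent

Yes, A and B are independent


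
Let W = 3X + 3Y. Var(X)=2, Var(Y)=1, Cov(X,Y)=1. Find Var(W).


Var(3X + 3Y) = 3^2*Var(X) + 3^2*Var(Y) + 2*3*3*Cov(X,Y)
= 9*2 + 9*1 + 18*1
= 18 + 9 + 18 = 45

45


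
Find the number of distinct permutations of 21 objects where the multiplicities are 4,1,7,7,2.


21! = 51090942171709440000
Denominator: 4!=24 * 1!=1 * 7!=5040 * 7!=5040 * 2!=2
Coefficient = 51090942171709440000 / 1219276800 = 41902660800

41902660800


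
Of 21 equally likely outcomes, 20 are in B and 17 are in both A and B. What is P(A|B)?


P(A|B) = P(A∩B)/P(B) = (17/21)/(20/21) = 17/20

17/20


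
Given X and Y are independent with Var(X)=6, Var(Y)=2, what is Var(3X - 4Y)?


Independence => Cov(X,Y)=0
Var(3X - 4Y) = 3^2*Var(X) + (-4)^2*Var(Y)
= 9*6 + 16*2 = 86

86


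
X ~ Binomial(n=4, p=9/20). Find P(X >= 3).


P(X>=3) = P(X=3) + P(X=4)
= 8019/40000 + 6561/160000
= 38637/160000

38637/160000


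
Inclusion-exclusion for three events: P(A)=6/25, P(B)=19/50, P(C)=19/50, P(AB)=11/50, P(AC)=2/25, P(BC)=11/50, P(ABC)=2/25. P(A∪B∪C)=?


P(A∪B∪C) = P(A)+P(B)+P(C) - P(AB)-P(AC)-P(BC) + P(ABC)
= 6/25+19/50+19/50 - 11/50-2/25-11/50 + 2/25
= 14/25

14/25


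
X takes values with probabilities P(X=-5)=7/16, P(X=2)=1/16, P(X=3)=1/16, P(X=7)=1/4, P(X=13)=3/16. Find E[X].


E[X] = sum(x * P(x))
= -5*7/16 + 2*1/16 + 3*1/16 + 7*1/4 + 13*3/16
= 37/16

37/16


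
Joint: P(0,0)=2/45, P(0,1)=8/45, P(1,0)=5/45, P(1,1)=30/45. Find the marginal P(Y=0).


P(Y=0) = P(0,0)+P(1,0) = 2/45 + 5/45 = 7/45

7/45


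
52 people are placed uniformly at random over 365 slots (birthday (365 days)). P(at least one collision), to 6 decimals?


P(all different) = prod((365-i)/365 for i=0..51) = 0.021995
P(at least one match) = 1 - 0.021995 = 0.978005

0.978005


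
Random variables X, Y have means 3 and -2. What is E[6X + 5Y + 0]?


E[6X + 5Y + 0] = 6*E[X] + 5*E[Y] + 0
= (6)*(3) + (5)*(-2) + (0)
= 18 - 10 + 0 = 8

8


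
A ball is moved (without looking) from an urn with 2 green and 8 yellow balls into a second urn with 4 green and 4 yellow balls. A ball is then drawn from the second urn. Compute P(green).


P(transfer green) = 2/10 = 1/5; P(transfer yellow) = 4/5
If green transferred: Urn II has 5 green of 9, so P(green|green moved) = 5/9
If yellow transferred: Urn II has 4 green of 9, so P(green|yellow moved) = 4/9
By total probability: P(green) = 1/5*5/9 + 4/5*4/9 = 7/15

7/15


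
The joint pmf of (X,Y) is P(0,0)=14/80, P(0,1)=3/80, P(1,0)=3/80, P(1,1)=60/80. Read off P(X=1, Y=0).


Read from table: P(X=1, Y=0) = 3/80

3/80


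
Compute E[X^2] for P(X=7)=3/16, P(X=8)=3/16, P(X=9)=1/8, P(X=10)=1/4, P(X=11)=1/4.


E[X^2] = sum(g(x)*P(x))
= 49*3/16 + 64*3/16 + 81*1/8 + 100*1/4 + 121*1/4
= 1385/16

1385/16


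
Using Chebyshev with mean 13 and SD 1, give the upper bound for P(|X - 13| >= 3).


k = 3/1 = 3
Chebyshev: P(|X-mu| >= k*sigma) <= 1/k^2 = 1/3^2 = 1/9

1/9


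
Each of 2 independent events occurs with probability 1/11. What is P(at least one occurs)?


P(at least one) = 1 - P(none)
P(none) = (1 - 1/11)^2 = (10/11)^2 = 100/121
P(at least one) = 1 - 100/121 = 21/121

21/121


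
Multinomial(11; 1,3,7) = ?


11! = 39916800
Denominator: 1!=1 * 3!=6 * 7!=5040
Coefficient = 39916800 / 30240 = 1320

1320


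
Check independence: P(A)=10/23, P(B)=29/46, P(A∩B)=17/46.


P(A)*P(B) = 10/23*29/46 = 145/529
P(A∩B) = 17/46 != 145/529, so not independent

No, A and B are not independent


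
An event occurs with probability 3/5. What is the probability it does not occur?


P(A') = 1 - P(A) = 1 - 3/5 = 2/5

2/5


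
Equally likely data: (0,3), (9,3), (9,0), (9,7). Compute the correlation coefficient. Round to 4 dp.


Cov(X,Y) = 0.5625, Var(X) = 15.1875, Var(Y) = 6.1875
rho = Cov/(sqrt(VarX)*sqrt(VarY)) = 0.0580

0.0580


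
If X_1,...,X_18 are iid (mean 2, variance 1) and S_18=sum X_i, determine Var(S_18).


By independence, Var(S_n) = n*Var(X_1) = 18*1 = 18

18


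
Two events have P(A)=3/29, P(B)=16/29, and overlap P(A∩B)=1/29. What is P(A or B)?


P(A∪B) = P(A) + P(B) - P(A∩B)
= 3/29 + 16/29 - 1/29 = 18/29

18/29


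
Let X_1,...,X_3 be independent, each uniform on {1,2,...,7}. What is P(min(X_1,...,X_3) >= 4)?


P(min >= 4) = P(all X_i >= 4) = (P(X_1 >= 4))^3
= (4/7)^3 = 64/343

64/343


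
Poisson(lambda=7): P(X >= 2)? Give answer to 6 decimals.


P(X>=2) = 1 - P(X<=1) = 1 - (e^(-7)*7^0/0! + e^(-7)*7^1/1!)
≈ 1 - (0.0009118820 + 0.0063831738)
= 1 - 0.0072950558 = 0.9927049442
≈ 0.992705

0.992705


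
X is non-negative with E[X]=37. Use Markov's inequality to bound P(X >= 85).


Markov: P(X >= a) <= E[X]/a
P(X >= 85) <= 37/85

37/85


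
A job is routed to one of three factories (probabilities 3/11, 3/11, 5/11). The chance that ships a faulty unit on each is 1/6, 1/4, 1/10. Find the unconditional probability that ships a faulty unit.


P(A) = P(A|B1)P(B1) + P(A|B2)P(B2) + P(A|B3)P(B3)
= 1/6*3/11 + 1/4*3/11 + 1/10*5/11
= 1/22 + 3/44 + 1/22 = 7/44

7/44


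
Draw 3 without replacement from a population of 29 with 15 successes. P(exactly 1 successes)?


P(X=1) = C(15,1)*C(14,2) / C(29,3)
= 15*91 / 3654
= 1365/3654 = 65/174

65/174


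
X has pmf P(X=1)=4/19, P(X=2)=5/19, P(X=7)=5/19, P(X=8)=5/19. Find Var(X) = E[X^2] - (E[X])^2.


E[X] = 89/19, E[X^2] = 31
Var(X) = E[X^2] - (E[X])^2 = 31 - (89/19)^2 = 3270/361

3270/361


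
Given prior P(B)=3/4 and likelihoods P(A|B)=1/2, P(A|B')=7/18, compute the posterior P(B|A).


P(A) = P(A|B)P(B) + P(A|B')P(B') = 1/2*3/4 + 7/18*1/4 = 17/36
P(B|A) = P(A|B)P(B)/P(A) = (3/8)/(17/36) = 27/34

27/34


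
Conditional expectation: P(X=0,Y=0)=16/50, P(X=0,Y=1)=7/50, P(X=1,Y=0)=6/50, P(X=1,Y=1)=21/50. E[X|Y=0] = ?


P(Y=0) = 22/50
E[X|Y=0] = (0*16 + 1*6)/22 = 6/22 = 3/11

3/11


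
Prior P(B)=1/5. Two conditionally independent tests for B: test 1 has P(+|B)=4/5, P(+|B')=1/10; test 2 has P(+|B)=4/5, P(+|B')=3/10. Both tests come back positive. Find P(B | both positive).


After test 1: P(+) = 4/5*1/5 + 1/10*4/5 = 6/25
P(B|+) = (4/25)/(6/25) = 2/3
After test 2 (use post1 as new prior): P(+) = 4/5*2/3 + 3/10*1/3 = 19/30
P(B|+,+) = (8/15)/(19/30) = 16/19

16/19


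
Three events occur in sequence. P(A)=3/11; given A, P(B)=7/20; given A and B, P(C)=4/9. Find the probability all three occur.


P(A∩B∩C) = P(A) * P(B|A) * P(C|A∩B)
= 3/11 * 7/20 * 4/9
= 21/220 * 4/9 = 7/165

7/165


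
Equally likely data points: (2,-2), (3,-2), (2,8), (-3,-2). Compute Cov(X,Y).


E[X]=1, E[Y]=1/2, E[XY]=3
Cov(X,Y) = E[XY] - E[X]E[Y] = 3 - 1*1/2 = 5/2

5/2


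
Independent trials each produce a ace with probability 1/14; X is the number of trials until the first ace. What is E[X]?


For geometric (trials until first success), E[X] = 1/p = 1/(1/14) = 14

14


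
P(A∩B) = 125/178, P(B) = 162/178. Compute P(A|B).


P(A|B) = P(A∩B)/P(B) = (125/178)/(162/178) = 125/162

125/162


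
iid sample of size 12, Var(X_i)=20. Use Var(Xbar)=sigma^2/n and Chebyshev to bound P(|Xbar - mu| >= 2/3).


Var(Xbar) = Var(X)/n = 20/12
Chebyshev: P(|Xbar-mu| >= 2/3) <= Var(Xbar)/(2/3)^2 = (5/3)/(4/9) = 15/4
Bound exceeds 1, so trivial bound: 1

1


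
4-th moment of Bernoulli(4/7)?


For Bernoulli: X in {0,1}
E[X^4] = 0^4*(1-4/7) + 1^4*4/7 = 4/7

4/7


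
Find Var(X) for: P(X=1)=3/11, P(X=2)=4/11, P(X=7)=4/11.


E[X] = 39/11, E[X^2] = 215/11
Var(X) = E[X^2] - (E[X])^2 = 215/11 - (39/11)^2 = 844/121

844/121


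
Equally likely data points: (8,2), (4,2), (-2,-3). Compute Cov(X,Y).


E[X]=10/3, E[Y]=1/3, E[XY]=10
Cov(X,Y) = E[XY] - E[X]E[Y] = 10 - 10/3*1/3 = 80/9

80/9


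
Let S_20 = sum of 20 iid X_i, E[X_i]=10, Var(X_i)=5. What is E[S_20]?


E[S_n] = n*E[X_1] = 20*10 = 200

200


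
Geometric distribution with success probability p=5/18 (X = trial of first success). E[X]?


For geometric (trials until first success), E[X] = 1/p = 1/(5/18) = 18/5

18/5


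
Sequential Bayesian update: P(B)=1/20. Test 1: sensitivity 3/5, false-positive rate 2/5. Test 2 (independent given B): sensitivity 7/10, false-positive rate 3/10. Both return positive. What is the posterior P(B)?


After test 1: P(+) = 3/5*1/20 + 2/5*19/20 = 41/100
P(B|+) = (3/100)/(41/100) = 3/41
After test 2 (use post1 as new prior): P(+) = 7/10*3/41 + 3/10*38/41 = 27/82
P(B|+,+) = (21/410)/(27/82) = 7/45

7/45


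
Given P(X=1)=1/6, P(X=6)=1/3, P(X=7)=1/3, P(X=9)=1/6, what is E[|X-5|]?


E[|X-5|] = sum(g(x)*P(x))
= 4*1/6 + 1*1/3 + 2*1/3 + 4*1/6
= 7/3

7/3


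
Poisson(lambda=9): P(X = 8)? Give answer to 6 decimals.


P(X=8) = e^(-9) * 9^8 / 8!
≈ 0.0001234098041 * 43046721 / 40320
≈ 0.131756

0.131756


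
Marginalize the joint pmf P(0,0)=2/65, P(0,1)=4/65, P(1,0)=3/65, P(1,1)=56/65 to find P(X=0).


P(X=0) = P(0,0)+P(0,1) = 2/65 + 4/65 = 6/65

6/65


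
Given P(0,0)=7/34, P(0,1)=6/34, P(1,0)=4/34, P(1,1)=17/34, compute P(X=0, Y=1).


Read from table: P(X=0, Y=1) = 6/34 = 3/17

3/17


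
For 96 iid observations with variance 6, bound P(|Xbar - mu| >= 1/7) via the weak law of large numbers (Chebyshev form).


Var(Xbar) = Var(X)/n = 6/96
Chebyshev: P(|Xbar-mu| >= 1/7) <= Var(Xbar)/(1/7)^2 = (1/16)/(1/49) = 49/16
Bound exceeds 1, so trivial bound: 1

1


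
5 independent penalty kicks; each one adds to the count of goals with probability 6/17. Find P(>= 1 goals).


P(at least one) = 1 - P(none)
P(none) = (1 - 6/17)^5 = (11/17)^5 = 161051/1419857
P(at least one) = 1 - 161051/1419857 = 1258806/1419857

1258806/1419857


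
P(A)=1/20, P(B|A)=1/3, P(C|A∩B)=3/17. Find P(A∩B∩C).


P(A∩B∩C) = P(A) * P(B|A) * P(C|A∩B)
= 1/20 * 1/3 * 3/17
= 1/60 * 3/17 = 1/340

1/340


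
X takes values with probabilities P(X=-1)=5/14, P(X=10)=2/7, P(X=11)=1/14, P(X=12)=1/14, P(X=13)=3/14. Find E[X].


E[X] = sum(x * P(x))
= -1*5/14 + 10*2/7 + 11*1/14 + 12*1/14 + 13*3/14
= 97/14

97/14


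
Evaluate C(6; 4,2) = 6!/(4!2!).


6! = 720
Denominator: 4!=24 * 2!=2
Coefficient = 720 / 48 = 15

15


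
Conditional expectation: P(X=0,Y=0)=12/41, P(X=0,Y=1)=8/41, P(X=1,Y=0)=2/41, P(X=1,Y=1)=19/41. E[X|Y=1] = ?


P(Y=1) = 27/41
E[X|Y=1] = (0*8 + 1*19)/27 = 19/27

19/27


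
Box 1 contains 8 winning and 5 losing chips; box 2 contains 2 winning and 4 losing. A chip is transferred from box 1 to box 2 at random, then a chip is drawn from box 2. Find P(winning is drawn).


P(transfer winning) = 8/13; P(transfer losing) = 5/13
If winning transferred: Urn II has 3 winning of 7, so P(winning|winning moved) = 3/7
If losing transferred: Urn II has 2 winning of 7, so P(winning|losing moved) = 2/7
By total probability: P(winning) = 8/13*3/7 + 5/13*2/7 = 34/91

34/91


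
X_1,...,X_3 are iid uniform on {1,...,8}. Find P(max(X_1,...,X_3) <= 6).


P(max <= 6) = P(all X_i <= 6) = (P(X_1 <= 6))^3
= (6/8)^3 = (3/4)^3 = 27/64

27/64


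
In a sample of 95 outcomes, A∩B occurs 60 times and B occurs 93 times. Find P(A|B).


P(A|B) = P(A∩B)/P(B) = (60/95)/(93/95) = 60/93 = 20/31

20/31


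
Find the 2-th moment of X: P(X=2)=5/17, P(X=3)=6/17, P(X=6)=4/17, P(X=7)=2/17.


E[X^2] = sum(x^2 * P(x))
= 4*5/17 + 9*6/17 + 36*4/17 + 49*2/17
= 316/17

316/17


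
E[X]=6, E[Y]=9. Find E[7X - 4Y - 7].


E[7X - 4Y - 7] = 7*E[X] - 4*E[Y] - 7
= (7)*(6) + (-4)*(9) + (-7)
= 42 - 36 - 7 = -1

-1


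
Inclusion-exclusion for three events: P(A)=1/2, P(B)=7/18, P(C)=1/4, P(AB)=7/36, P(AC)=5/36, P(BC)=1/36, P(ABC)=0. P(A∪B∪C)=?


P(A∪B∪C) = P(A)+P(B)+P(C) - P(AB)-P(AC)-P(BC) + P(ABC)
= 1/2+7/18+1/4 - 7/36-5/36-1/36 + 0
= 7/9

7/9


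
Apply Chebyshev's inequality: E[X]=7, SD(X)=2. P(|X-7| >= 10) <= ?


k = 10/2 = 5
Chebyshev: P(|X-mu| >= k*sigma) <= 1/k^2 = 1/5^2 = 1/25

1/25


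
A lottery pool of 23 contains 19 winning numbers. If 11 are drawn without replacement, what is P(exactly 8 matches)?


P(X=8) = C(19,8)*C(4,3) / C(23,11)
= 75582*4 / 1352078
= 302328/1352078 = 36/161

36/161


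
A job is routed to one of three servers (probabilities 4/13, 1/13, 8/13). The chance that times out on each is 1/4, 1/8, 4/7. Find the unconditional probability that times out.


P(A) = P(A|B1)P(B1) + P(A|B2)P(B2) + P(A|B3)P(B3)
= 1/4*4/13 + 1/8*1/13 + 4/7*8/13
= 1/13 + 1/104 + 32/91 = 319/728

319/728


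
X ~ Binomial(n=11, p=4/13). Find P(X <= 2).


P(X<=2) = P(X=0) + P(X=1) + P(X=2)
= 31381059609/1792160394037 + 153418513644/1792160394037 + 340930030320/1792160394037
= 525729603573/1792160394037

525729603573/1792160394037


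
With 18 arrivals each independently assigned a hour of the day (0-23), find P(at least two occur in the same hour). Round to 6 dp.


P(all different) = prod((24-i)/24 for i=0..17) = 0.000123
P(at least one match) = 1 - 0.000123 = 0.999877

0.999877


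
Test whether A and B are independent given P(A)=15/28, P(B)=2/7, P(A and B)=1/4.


P(A)*P(B) = 15/28*2/7 = 15/98
P(A∩B) = 1/4 != 15/98, so not independent

No, A and B are not independent


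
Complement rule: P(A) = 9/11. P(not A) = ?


P(A') = 1 - P(A) = 1 - 9/11 = 2/11

2/11


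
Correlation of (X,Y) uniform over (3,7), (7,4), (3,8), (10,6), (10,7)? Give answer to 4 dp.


Cov(X,Y) = -1.6400, Var(X) = 9.8400, Var(Y) = 1.8400
rho = Cov/(sqrt(VarX)*sqrt(VarY)) = -0.3854

-0.3854


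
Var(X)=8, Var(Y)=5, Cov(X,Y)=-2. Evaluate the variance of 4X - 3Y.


Var(4X - 3Y) = 4^2*Var(X) + (-3)^2*Var(Y) + 2*4*(-3)*Cov(X,Y)
= 16*8 + 9*5 - 24*(-2)
= 128 + 45 + 48 = 221

221


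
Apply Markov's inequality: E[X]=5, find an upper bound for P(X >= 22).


Markov: P(X >= a) <= E[X]/a
P(X >= 22) <= 5/22

5/22


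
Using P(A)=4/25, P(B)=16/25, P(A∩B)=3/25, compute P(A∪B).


P(A∪B) = P(A) + P(B) - P(A∩B)
= 4/25 + 16/25 - 3/25 = 17/25

17/25


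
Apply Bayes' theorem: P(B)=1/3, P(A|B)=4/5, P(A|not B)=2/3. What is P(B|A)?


P(A) = P(A|B)P(B) + P(A|B')P(B') = 4/5*1/3 + 2/3*2/3 = 32/45
P(B|A) = P(A|B)P(B)/P(A) = (4/15)/(32/45) = 3/8

3/8


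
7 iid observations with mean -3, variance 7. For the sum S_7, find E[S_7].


E[S_n] = n*E[X_1] = 7*-3 = -21

-21


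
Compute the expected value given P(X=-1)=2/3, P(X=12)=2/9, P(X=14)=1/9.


E[X] = sum(x * P(x))
= -1*2/3 + 12*2/9 + 14*1/9
= 32/9

32/9


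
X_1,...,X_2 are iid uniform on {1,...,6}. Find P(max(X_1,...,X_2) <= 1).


P(max <= 1) = P(all X_i <= 1) = (P(X_1 <= 1))^2
= (1/6)^2 = 1/36

1/36


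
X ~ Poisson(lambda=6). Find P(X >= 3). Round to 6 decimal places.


P(X>=3) = 1 - P(X<=2) = 1 - (e^(-6)*6^0/0! + e^(-6)*6^1/1! + e^(-6)*6^2/2!)
≈ 1 - (0.0024787522 + 0.0148725131 + 0.0446175392)
= 1 - 0.0619688045 = 0.9380311955
≈ 0.938031

0.938031


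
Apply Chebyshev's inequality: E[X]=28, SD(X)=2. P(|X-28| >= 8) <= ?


k = 8/2 = 4
Chebyshev: P(|X-mu| >= k*sigma) <= 1/k^2 = 1/4^2 = 1/16

1/16


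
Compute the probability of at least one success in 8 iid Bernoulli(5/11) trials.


P(at least one) = 1 - P(none)
P(none) = (1 - 5/11)^8 = (6/11)^8 = 1679616/214358881
P(at least one) = 1 - 1679616/214358881 = 212679265/214358881

212679265/214358881


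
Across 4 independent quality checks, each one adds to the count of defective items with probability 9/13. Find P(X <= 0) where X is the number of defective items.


P(X<=0) = P(X=0)
= 256/28561
= 256/28561

256/28561


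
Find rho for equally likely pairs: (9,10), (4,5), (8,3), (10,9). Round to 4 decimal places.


Cov(X,Y) = 3.6875, Var(X) = 5.1875, Var(Y) = 8.1875
rho = Cov/(sqrt(VarX)*sqrt(VarY)) = 0.5658

0.5658


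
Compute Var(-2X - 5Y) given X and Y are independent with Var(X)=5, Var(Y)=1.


Independence => Cov(X,Y)=0
Var(-2X - 5Y) = (-2)^2*Var(X) + (-5)^2*Var(Y)
= 4*5 + 25*1 = 45

45


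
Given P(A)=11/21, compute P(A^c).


P(A') = 1 - P(A) = 1 - 11/21 = 10/21

10/21


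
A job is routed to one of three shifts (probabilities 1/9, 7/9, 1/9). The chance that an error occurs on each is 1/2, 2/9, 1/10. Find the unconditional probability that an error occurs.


P(A) = P(A|B1)P(B1) + P(A|B2)P(B2) + P(A|B3)P(B3)
= 1/2*1/9 + 2/9*7/9 + 1/10*1/9
= 1/18 + 14/81 + 1/90 = 97/405

97/405


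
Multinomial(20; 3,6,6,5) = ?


20! = 2432902008176640000
Denominator: 3!=6 * 6!=720 * 6!=720 * 5!=120
Coefficient = 2432902008176640000 / 373248000 = 6518191680

6518191680


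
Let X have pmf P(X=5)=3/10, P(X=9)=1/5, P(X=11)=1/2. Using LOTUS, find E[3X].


E[3X] = sum(g(x)*P(x))
= 15*3/10 + 27*1/5 + 33*1/2
= 132/5

132/5


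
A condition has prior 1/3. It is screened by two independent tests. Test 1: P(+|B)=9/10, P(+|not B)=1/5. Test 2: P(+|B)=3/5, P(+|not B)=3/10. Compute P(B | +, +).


After test 1: P(+) = 9/10*1/3 + 1/5*2/3 = 13/30
P(B|+) = (3/10)/(13/30) = 9/13
After test 2 (use post1 as new prior): P(+) = 3/5*9/13 + 3/10*4/13 = 33/65
P(B|+,+) = (27/65)/(33/65) = 9/11

9/11


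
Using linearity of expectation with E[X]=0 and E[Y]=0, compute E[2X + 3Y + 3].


E[2X + 3Y + 3] = 2*E[X] + 3*E[Y] + 3
= (2)*(0) + (3)*(0) + (3)
= 0 + 0 + 3 = 3

3


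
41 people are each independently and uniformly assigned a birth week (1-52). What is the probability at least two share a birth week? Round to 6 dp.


P(all different) = prod((52-i)/52 for i=0..40) = 0.000000
P(at least one match) = 1 - 0.000000 = 1.000000

1.000000


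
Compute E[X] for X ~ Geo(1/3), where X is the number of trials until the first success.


For geometric (trials until first success), E[X] = 1/p = 1/(1/3) = 3

3


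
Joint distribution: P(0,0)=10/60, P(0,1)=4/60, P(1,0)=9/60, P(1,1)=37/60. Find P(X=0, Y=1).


Read from table: P(X=0, Y=1) = 4/60 = 1/15

1/15


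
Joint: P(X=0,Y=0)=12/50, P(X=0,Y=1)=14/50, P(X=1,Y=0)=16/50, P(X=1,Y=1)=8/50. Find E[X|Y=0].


P(Y=0) = 28/50
E[X|Y=0] = (0*12 + 1*16)/28 = 16/28 = 4/7

4/7


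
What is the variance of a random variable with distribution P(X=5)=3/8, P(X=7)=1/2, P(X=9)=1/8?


E[X] = 13/2, E[X^2] = 44
Var(X) = E[X^2] - (E[X])^2 = 44 - (13/2)^2 = 7/4

7/4


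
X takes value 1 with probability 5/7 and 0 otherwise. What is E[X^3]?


For Bernoulli: X in {0,1}
E[X^3] = 0^3*(1-5/7) + 1^3*5/7 = 5/7

5/7


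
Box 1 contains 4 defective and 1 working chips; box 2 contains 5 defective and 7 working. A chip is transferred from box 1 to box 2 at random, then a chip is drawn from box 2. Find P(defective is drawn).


P(transfer defective) = 4/5; P(transfer working) = 1/5
If defective transferred: Urn II has 6 defective of 13, so P(defective|defective moved) = 6/13
If working transferred: Urn II has 5 defective of 13, so P(defective|working moved) = 5/13
By total probability: P(defective) = 4/5*6/13 + 1/5*5/13 = 29/65

29/65


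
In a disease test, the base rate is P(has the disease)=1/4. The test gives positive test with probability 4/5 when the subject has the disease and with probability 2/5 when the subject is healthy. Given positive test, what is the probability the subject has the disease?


P(A) = P(A|B)P(B) + P(A|B')P(B') = 4/5*1/4 + 2/5*3/4 = 1/2
P(B|A) = P(A|B)P(B)/P(A) = (1/5)/(1/2) = 2/5

2/5


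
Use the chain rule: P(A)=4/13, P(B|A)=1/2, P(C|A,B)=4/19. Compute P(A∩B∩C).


P(A∩B∩C) = P(A) * P(B|A) * P(C|A∩B)
= 4/13 * 1/2 * 4/19
= 2/13 * 4/19 = 8/247

8/247


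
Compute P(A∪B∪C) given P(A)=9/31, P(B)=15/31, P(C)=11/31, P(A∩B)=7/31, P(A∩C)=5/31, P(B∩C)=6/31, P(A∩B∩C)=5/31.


P(A∪B∪C) = P(A)+P(B)+P(C) - P(AB)-P(AC)-P(BC) + P(ABC)
= 9/31+15/31+11/31 - 7/31-5/31-6/31 + 5/31
= 22/31

22/31


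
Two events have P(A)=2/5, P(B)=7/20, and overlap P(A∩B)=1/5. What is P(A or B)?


P(A∪B) = P(A) + P(B) - P(A∩B)
= 2/5 + 7/20 - 1/5 = 11/20

11/20


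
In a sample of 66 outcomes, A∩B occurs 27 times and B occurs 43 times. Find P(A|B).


P(A|B) = P(A∩B)/P(B) = (27/66)/(43/66) = 27/43

27/43


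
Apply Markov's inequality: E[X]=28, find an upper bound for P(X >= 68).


Markov: P(X >= a) <= E[X]/a
P(X >= 68) <= 28/68 = 7/17

7/17


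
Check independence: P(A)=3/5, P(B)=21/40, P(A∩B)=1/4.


P(A)*P(B) = 3/5*21/40 = 63/200
P(A∩B) = 1/4 != 63/200, so not independent

No, A and B are not independent


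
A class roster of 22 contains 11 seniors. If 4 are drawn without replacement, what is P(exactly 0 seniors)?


P(X=0) = C(11,0)*C(11,4) / C(22,4)
= 1*330 / 7315
= 330/7315 = 6/133

6/133


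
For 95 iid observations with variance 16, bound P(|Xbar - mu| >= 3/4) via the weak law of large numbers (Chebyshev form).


Var(Xbar) = Var(X)/n = 16/95
Chebyshev: P(|Xbar-mu| >= 3/4) <= Var(Xbar)/(3/4)^2 = (16/95)/(9/16) = 256/855

256/855


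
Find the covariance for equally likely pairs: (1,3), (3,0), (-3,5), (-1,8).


E[X]=0, E[Y]=4, E[XY]=-5
Cov(X,Y) = E[XY] - E[X]E[Y] = -5 - 0*4 = -5

-5


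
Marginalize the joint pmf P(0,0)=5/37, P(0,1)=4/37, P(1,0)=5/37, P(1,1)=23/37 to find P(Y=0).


P(Y=0) = P(0,0)+P(1,0) = 5/37 + 5/37 = 10/37

10/37


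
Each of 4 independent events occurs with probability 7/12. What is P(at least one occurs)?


P(at least one) = 1 - P(none)
P(none) = (1 - 7/12)^4 = (5/12)^4 = 625/20736
P(at least one) = 1 - 625/20736 = 20111/20736

20111/20736


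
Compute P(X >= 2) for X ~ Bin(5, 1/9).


P(X>=2) = P(X=2) + P(X=3) + P(X=4) + P(X=5)
= 5120/59049 + 640/59049 + 40/59049 + 1/59049
= 5801/59049

5801/59049


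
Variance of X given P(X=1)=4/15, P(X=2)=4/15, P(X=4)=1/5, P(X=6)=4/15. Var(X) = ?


E[X] = 16/5, E[X^2] = 212/15
Var(X) = E[X^2] - (E[X])^2 = 212/15 - (16/5)^2 = 292/75

292/75


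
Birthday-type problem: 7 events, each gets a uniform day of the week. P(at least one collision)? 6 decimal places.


P(all different) = prod((7-i)/7 for i=0..6) = 0.006120
P(at least one match) = 1 - 0.006120 = 0.993880

0.993880


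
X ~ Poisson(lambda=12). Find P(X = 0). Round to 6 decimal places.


P(X=0) = e^(-12) * 12^0 / 0!
≈ 0.000006144212353 * 1 / 1
≈ 0.000006

0.000006


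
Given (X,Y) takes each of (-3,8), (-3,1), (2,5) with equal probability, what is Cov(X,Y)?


E[X]=-4/3, E[Y]=14/3, E[XY]=-17/3
Cov(X,Y) = E[XY] - E[X]E[Y] = -17/3 + 4/3*14/3 = 5/9

5/9


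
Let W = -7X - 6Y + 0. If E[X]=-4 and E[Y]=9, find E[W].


E[-7X - 6Y + 0] = -7*E[X] - 6*E[Y] + 0
= (-7)*(-4) + (-6)*(9) + (0)
= 28 - 54 + 0 = -26

-26


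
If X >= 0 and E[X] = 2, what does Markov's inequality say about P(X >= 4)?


Markov: P(X >= a) <= E[X]/a
P(X >= 4) <= 2/4 = 1/2

1/2


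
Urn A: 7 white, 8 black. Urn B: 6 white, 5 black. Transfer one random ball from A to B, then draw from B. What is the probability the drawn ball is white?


P(transfer white) = 7/15; P(transfer black) = 8/15
If white transferred: Urn II has 7 white of 12, so P(white|white moved) = 7/12
If black transferred: Urn II has 6 white of 12, so P(white|black moved) = 1/2
By total probability: P(white) = 7/15*7/12 + 8/15*1/2 = 97/180

97/180


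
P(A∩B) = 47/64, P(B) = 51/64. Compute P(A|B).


P(A|B) = P(A∩B)/P(B) = (47/64)/(51/64) = 47/51

47/51


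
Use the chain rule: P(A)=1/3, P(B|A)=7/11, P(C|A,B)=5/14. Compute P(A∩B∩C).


P(A∩B∩C) = P(A) * P(B|A) * P(C|A∩B)
= 1/3 * 7/11 * 5/14
= 7/33 * 5/14 = 5/66

5/66


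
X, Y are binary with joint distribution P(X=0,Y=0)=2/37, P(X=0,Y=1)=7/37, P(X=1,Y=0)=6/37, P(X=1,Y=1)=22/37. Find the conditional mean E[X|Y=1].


P(Y=1) = 29/37
E[X|Y=1] = (0*7 + 1*22)/29 = 22/29

22/29


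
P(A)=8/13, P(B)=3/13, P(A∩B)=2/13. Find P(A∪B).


P(A∪B) = P(A) + P(B) - P(A∩B)
= 8/13 + 3/13 - 2/13 = 9/13

9/13


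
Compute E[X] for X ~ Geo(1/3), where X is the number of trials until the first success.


For geometric (trials until first success), E[X] = 1/p = 1/(1/3) = 3

3


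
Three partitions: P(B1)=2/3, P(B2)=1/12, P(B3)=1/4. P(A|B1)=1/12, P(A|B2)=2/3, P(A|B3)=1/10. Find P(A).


P(A) = P(A|B1)P(B1) + P(A|B2)P(B2) + P(A|B3)P(B3)
= 1/12*2/3 + 2/3*1/12 + 1/10*1/4
= 1/18 + 1/18 + 1/40 = 49/360

49/360


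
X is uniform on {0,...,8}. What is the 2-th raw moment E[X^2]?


E[X^2] = (1/9) * sum(x^2 for x=0..8)
= 204/9 = 68/3

68/3


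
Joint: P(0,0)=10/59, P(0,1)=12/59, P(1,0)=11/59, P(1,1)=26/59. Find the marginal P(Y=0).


P(Y=0) = P(0,0)+P(1,0) = 10/59 + 11/59 = 21/59

21/59


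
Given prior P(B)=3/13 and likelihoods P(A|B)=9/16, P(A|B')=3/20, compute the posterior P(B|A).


P(A) = P(A|B)P(B) + P(A|B')P(B') = 9/16*3/13 + 3/20*10/13 = 51/208
P(B|A) = P(A|B)P(B)/P(A) = (27/208)/(51/208) = 9/17

9/17


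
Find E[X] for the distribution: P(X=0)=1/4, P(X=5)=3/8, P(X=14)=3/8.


E[X] = sum(x * P(x))
= 0*1/4 + 5*3/8 + 14*3/8
= 57/8

57/8


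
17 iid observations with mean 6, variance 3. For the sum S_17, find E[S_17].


E[S_n] = n*E[X_1] = 17*6 = 102

102


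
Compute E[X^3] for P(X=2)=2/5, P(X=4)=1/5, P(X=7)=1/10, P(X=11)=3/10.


E[X^3] = sum(g(x)*P(x))
= 8*2/5 + 64*1/5 + 343*1/10 + 1331*3/10
= 2248/5

2248/5


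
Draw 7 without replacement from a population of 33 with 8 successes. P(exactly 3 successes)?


P(X=3) = C(8,3)*C(25,4) / C(33,7)
= 56*12650 / 4272048
= 708400/4272048 = 4025/24273

4025/24273


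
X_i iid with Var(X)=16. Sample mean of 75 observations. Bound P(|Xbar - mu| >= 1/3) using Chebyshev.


Var(Xbar) = Var(X)/n = 16/75
Chebyshev: P(|Xbar-mu| >= 1/3) <= Var(Xbar)/(1/3)^2 = (16/75)/(1/9) = 48/25
Bound exceeds 1, so trivial bound: 1

1


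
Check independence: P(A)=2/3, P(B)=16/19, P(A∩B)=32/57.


P(A)*P(B) = 2/3*16/19 = 32/57
P(A∩B) = 32/57, which equals P(A)P(B), so independent

Yes, A and B are independent


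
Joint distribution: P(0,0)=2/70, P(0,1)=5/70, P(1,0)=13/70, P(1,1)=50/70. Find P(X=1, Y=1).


Read from table: P(X=1, Y=1) = 50/70 = 5/7

5/7


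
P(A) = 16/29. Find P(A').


P(A') = 1 - P(A) = 1 - 16/29 = 13/29

13/29


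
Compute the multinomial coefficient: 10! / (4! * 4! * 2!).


10! = 3628800
Denominator: 4!=24 * 4!=24 * 2!=2
Coefficient = 3628800 / 1152 = 3150

3150


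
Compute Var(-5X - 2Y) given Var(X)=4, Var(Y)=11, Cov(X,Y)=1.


Var(-5X - 2Y) = (-5)^2*Var(X) + (-2)^2*Var(Y) + 2*(-5)*(-2)*Cov(X,Y)
= 25*4 + 4*11 + 20*1
= 100 + 44 + 20 = 164

164


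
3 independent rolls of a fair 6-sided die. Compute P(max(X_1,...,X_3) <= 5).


P(max <= 5) = P(all X_i <= 5) = (P(X_1 <= 5))^3
= (5/6)^3 = 125/216

125/216


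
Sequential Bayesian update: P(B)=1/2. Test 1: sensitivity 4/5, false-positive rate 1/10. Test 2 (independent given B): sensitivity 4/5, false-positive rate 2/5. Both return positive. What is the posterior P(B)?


After test 1: P(+) = 4/5*1/2 + 1/10*1/2 = 9/20
P(B|+) = (2/5)/(9/20) = 8/9
After test 2 (use post1 as new prior): P(+) = 4/5*8/9 + 2/5*1/9 = 34/45
P(B|+,+) = (32/45)/(34/45) = 16/17

16/17


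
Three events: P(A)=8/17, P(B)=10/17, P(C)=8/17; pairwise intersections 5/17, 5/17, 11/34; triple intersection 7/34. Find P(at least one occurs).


P(A∪B∪C) = P(A)+P(B)+P(C) - P(AB)-P(AC)-P(BC) + P(ABC)
= 8/17+10/17+8/17 - 5/17-5/17-11/34 + 7/34
= 14/17

14/17


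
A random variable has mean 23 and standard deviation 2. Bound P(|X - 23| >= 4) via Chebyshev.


k = 4/2 = 2
Chebyshev: P(|X-mu| >= k*sigma) <= 1/k^2 = 1/2^2 = 1/4

1/4


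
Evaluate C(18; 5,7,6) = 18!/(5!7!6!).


18! = 6402373705728000
Denominator: 5!=120 * 7!=5040 * 6!=720
Coefficient = 6402373705728000 / 435456000 = 14702688

14702688


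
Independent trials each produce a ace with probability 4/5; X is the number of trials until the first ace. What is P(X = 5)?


P(X=5) = (1-p)^4 * p = (1/5)^4 * 4/5
= 1/625 * 4/5 = 4/3125

4/3125


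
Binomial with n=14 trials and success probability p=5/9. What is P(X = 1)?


P(X=1) = C(14,1) * p^1 * (1-p)^13
= 14 * 5/9 * 67108864/2541865828329
= 4697620480/22876792454961

4697620480/22876792454961


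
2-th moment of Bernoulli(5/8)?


For Bernoulli: X in {0,1}
E[X^2] = 0^2*(1-5/8) + 1^2*5/8 = 5/8

5/8


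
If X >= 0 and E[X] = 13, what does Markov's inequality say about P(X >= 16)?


Markov: P(X >= a) <= E[X]/a
P(X >= 16) <= 13/16

13/16


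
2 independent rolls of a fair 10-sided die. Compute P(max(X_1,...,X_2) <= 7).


P(max <= 7) = P(all X_i <= 7) = (P(X_1 <= 7))^2
= (7/10)^2 = 49/100

49/100


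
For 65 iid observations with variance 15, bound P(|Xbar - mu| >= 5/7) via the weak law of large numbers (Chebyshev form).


Var(Xbar) = Var(X)/n = 15/65
Chebyshev: P(|Xbar-mu| >= 5/7) <= Var(Xbar)/(5/7)^2 = (3/13)/(25/49) = 147/325

147/325


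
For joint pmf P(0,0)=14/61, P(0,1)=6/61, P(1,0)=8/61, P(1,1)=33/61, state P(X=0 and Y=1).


Read from table: P(X=0, Y=1) = 6/61

6/61


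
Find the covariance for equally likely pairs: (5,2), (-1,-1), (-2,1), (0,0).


E[X]=1/2, E[Y]=1/2, E[XY]=9/4
Cov(X,Y) = E[XY] - E[X]E[Y] = 9/4 - 1/2*1/2 = 2

2


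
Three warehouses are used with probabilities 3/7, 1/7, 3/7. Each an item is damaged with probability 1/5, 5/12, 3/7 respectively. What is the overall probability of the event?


P(A) = P(A|B1)P(B1) + P(A|B2)P(B2) + P(A|B3)P(B3)
= 1/5*3/7 + 5/12*1/7 + 3/7*3/7
= 3/35 + 5/84 + 9/49 = 967/2940

967/2940


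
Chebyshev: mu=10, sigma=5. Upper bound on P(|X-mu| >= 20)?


k = 20/5 = 4
Chebyshev: P(|X-mu| >= k*sigma) <= 1/k^2 = 1/4^2 = 1/16

1/16


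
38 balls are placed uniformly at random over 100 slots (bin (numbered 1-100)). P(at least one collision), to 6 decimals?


P(all different) = prod((100-i)/100 for i=0..37) = 0.000297
P(at least one match) = 1 - 0.000297 = 0.999703

0.999703


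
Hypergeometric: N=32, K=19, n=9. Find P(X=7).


P(X=7) = C(19,7)*C(13,2) / C(32,9)
= 50388*78 / 28048800
= 3930264/28048800 = 12597/89900

12597/89900


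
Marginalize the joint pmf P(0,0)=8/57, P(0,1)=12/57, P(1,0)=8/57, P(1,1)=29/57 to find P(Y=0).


P(Y=0) = P(0,0)+P(1,0) = 8/57 + 8/57 = 16/57

16/57


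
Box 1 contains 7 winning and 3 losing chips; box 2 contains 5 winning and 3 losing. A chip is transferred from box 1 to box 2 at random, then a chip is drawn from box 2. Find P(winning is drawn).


P(transfer winning) = 7/10; P(transfer losing) = 3/10
If winning transferred: Urn II has 6 winning of 9, so P(winning|winning moved) = 2/3
If losing transferred: Urn II has 5 winning of 9, so P(winning|losing moved) = 5/9
By total probability: P(winning) = 7/10*2/3 + 3/10*5/9 = 19/30

19/30


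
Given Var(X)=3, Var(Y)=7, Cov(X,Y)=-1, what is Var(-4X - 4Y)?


Var(-4X - 4Y) = (-4)^2*Var(X) + (-4)^2*Var(Y) + 2*(-4)*(-4)*Cov(X,Y)
= 16*3 + 16*7 + 32*(-1)
= 48 + 112 - 32 = 128

128


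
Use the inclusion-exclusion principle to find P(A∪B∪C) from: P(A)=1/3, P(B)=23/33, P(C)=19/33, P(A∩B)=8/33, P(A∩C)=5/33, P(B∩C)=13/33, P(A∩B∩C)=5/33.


P(A∪B∪C) = P(A)+P(B)+P(C) - P(AB)-P(AC)-P(BC) + P(ABC)
= 1/3+23/33+19/33 - 8/33-5/33-13/33 + 5/33
= 32/33

32/33


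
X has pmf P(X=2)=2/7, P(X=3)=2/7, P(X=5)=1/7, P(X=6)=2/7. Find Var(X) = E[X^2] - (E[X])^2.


E[X] = 27/7, E[X^2] = 123/7
Var(X) = E[X^2] - (E[X])^2 = 123/7 - (27/7)^2 = 132/49

132/49


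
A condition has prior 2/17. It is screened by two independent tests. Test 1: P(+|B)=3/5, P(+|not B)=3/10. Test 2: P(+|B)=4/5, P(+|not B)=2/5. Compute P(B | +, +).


After test 1: P(+) = 3/5*2/17 + 3/10*15/17 = 57/170
P(B|+) = (6/85)/(57/170) = 4/19
After test 2 (use post1 as new prior): P(+) = 4/5*4/19 + 2/5*15/19 = 46/95
P(B|+,+) = (16/95)/(46/95) = 8/23

8/23


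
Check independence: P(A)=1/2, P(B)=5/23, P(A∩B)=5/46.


P(A)*P(B) = 1/2*5/23 = 5/46
P(A∩B) = 5/46, which equals P(A)P(B), so independent

Yes, A and B are independent


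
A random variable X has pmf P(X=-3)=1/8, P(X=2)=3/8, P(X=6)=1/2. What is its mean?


E[X] = sum(x * P(x))
= -3*1/8 + 2*3/8 + 6*1/2
= 27/8

27/8


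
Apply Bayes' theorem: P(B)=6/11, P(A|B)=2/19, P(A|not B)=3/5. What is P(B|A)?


P(A) = P(A|B)P(B) + P(A|B')P(B') = 2/19*6/11 + 3/5*5/11 = 69/209
P(B|A) = P(A|B)P(B)/P(A) = (12/209)/(69/209) = 4/23

4/23


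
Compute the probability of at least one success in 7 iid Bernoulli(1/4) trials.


P(at least one) = 1 - P(none)
P(none) = (1 - 1/4)^7 = (3/4)^7 = 2187/16384
P(at least one) = 1 - 2187/16384 = 14197/16384

14197/16384


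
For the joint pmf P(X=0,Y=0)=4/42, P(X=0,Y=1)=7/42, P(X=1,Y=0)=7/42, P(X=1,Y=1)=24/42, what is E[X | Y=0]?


P(Y=0) = 11/42
E[X|Y=0] = (0*4 + 1*7)/11 = 7/11

7/11


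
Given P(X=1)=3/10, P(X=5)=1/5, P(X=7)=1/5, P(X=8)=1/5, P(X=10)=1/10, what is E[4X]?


E[4X] = sum(g(x)*P(x))
= 4*3/10 + 20*1/5 + 28*1/5 + 32*1/5 + 40*1/10
= 106/5

106/5
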